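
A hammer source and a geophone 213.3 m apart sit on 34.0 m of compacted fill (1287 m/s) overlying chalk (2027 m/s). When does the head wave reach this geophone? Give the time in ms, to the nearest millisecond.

t = x/V₂ + 2h·√(V₂²−V₁²)/(V₁V₂).
√(V₂²−V₁²) = √(2027²−1287²) = 1566.0 m/s; delay term = 2·34.0·1566.0/(1287·2027) = 0.04082 s.
t = 213.3/2027 + 0.04082 = 0.14605 s.

146 ms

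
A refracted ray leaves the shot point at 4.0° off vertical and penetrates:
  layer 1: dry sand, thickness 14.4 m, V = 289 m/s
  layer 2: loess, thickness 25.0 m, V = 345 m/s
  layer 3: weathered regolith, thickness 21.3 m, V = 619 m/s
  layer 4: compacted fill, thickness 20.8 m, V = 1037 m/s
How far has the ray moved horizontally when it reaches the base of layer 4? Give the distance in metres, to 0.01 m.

11.69 m

p = sin θ₁/V₁ = sin 4.0°/289 = 2.4137e-04 s/m is conserved through the stack.
Layer 1: θ = 4.00°; offset = 14.4·tan 4.00° = 1.0069 m.
Layer 2: sin θ = p·345 = 0.0833 → θ = 4.78°; offset = 25.0·tan 4.78° = 2.0891 m.
Layer 3: sin θ = p·619 = 0.1494 → θ = 8.59°; offset = 21.3·tan 8.59° = 3.2185 m.
Layer 4: sin θ = p·1037 = 0.2503 → θ = 14.50°; offset = 20.8·tan 14.50° = 5.3775 m.
Total horizontal offset = 11.6920 m.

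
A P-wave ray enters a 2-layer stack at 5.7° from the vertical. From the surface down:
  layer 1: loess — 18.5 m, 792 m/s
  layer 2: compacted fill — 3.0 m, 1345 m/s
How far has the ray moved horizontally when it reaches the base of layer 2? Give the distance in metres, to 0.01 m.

Apply Snell's law at each interface; in layer i the horizontal offset is hᵢ·tan θᵢ.
Layer 1: θ = 5.70°; offset = 18.5·tan 5.70° = 1.8465 m.
Layer 2: sin θ = 1345·sin 5.7°/792 = 0.1687, θ = 9.71°; offset = 3.0·tan 9.71° = 0.5134 m.
Total horizontal offset = 2.3599 m.

2.36 m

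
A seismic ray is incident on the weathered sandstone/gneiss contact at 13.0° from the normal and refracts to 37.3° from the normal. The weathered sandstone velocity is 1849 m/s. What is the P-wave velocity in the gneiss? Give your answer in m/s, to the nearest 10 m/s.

4980 m/s

sin 13.0° = 0.2250; sin 37.3° = 0.6060.
V₂ = V₁·(sin θ₂/sin θ₁) = 1849·(0.6060/0.2250) = 4980.96 m/s.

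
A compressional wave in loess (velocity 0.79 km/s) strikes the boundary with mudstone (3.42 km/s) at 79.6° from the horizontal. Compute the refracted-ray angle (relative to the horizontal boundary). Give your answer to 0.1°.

38.6°

Convert to the normal: θ₁ = 90° − 79.6° = 10.4°.
sin θ₁/V₁ = sin θ₂/V₂ ⇒ sin θ₂ = 3.42·sin 10.4°/0.79 = 3.42·0.1805/0.79 = 0.7815.
θ₂ = sin⁻¹(0.7815) = 51.40° (from vertical).
From the interface: 90° − 51.40° = 38.60°.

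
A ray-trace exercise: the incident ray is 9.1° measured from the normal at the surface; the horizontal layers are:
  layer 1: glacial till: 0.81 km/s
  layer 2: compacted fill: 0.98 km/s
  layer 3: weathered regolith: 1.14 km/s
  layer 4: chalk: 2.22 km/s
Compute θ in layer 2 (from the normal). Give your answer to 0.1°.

Snell's law across each interface conserves sin θ / V, so sin θ_2 = V_2·sin θ₁/V₁.
sin θ_2 = 0.98 × sin 9.1° / 0.81 = 0.1914.
θ_2 = 11.03° from the vertical.

11.0°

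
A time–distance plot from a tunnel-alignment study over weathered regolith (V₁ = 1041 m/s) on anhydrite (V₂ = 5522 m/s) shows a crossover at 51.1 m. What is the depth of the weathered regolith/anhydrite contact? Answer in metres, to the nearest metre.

21 m

x_cross = 2h·√((V₂+V₁)/(V₂−V₁)) → h = x_cross / (2·√((V₂+V₁)/(V₂−V₁))).
√((V₂+V₁)/(V₂−V₁)) = √((5522+1041)/(5522−1041)) = 1.2102.
h = 51.1 / (2·1.2102) = 21.11 m.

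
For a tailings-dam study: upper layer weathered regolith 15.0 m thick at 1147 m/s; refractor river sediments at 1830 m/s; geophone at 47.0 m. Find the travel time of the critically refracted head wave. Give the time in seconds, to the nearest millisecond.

0.046 s

θ_c = arcsin(V₁/V₂) = arcsin(1147/1830) = 38.81°, cos θ_c = 0.7792.
Intercept time tᵢ = 2h cos θ_c / V₁ = 2·15.0·0.7792/1147 = 0.02038 s.
t = x/V₂ + tᵢ = 47.0/1830 + 0.02038 = 0.04606 s.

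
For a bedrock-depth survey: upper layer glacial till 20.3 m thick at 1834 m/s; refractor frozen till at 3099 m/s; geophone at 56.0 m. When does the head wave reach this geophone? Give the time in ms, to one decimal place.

t = x/V₂ + 2h·√(V₂²−V₁²)/(V₁V₂).
√(V₂²−V₁²) = √(3099²−1834²) = 2498.0 m/s; delay term = 2·20.3·2498.0/(1834·3099) = 0.01784 s.
t = 56.0/3099 + 0.01784 = 0.03591 s.

35.9 ms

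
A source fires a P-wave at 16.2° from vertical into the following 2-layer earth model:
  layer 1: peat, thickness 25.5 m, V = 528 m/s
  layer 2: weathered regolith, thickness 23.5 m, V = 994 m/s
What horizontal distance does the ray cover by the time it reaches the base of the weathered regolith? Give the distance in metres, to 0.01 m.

Ray parameter p = sin 16.2° / 528 m/s = 5.2839e-04 s/m.
Layer 1: θ = 16.20°; offset = 25.5·tan 16.20° = 7.4084 m.
Layer 2: sin θ = p·994 = 0.5252 → θ = 31.68°; offset = 23.5·tan 31.68° = 14.5044 m.
Total horizontal offset = 21.9128 m.

21.91 m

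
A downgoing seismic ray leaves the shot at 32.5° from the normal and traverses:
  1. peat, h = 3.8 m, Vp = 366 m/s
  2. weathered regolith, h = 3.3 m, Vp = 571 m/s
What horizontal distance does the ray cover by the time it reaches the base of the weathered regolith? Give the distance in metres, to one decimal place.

7.5 m

Apply Snell's law at each interface; in layer i the horizontal offset is hᵢ·tan θᵢ.
Layer 1: θ = 32.50°; offset = 3.8·tan 32.50° = 2.421 m.
Layer 2: sin θ = 571·sin 32.5°/366 = 0.8382, θ = 56.96°; offset = 3.3·tan 56.96° = 5.073 m.
Σ offsets = 7.494 m.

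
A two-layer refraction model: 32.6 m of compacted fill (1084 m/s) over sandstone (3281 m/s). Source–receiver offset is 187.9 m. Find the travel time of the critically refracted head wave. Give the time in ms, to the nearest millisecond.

114 ms

θ_c = arcsin(V₁/V₂) = arcsin(1084/3281) = 19.29°, cos θ_c = 0.9438.
Intercept time tᵢ = 2h cos θ_c / V₁ = 2·32.6·0.9438/1084 = 0.05677 s.
t = x/V₂ + tᵢ = 187.9/3281 + 0.05677 = 0.11404 s.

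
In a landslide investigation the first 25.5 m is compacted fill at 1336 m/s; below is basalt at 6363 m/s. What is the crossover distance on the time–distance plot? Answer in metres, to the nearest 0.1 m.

63.1 m

θ_c = arcsin(1336/6363) = 12.12°, so cos θ_c = 0.9777 and tᵢ = 2h cos θ_c/V₁ = 0.0373 s.
At crossover x/V₁ = x/V₂ + tᵢ ⇒ x = tᵢ/(1/V₁ − 1/V₂) = 0.03732/(7.4850e-04 − 1.5716e-04) = 63.12 m.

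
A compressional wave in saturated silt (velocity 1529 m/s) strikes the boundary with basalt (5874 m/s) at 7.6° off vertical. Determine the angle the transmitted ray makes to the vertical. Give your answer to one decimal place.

30.5°

sin θ₁/V₁ = sin θ₂/V₂ ⇒ sin θ₂ = 5874·sin 7.6°/1529 = 5874·0.1323/1529 = 0.5081.
θ₂ = arcsin 0.5081 = 30.54° from the normal.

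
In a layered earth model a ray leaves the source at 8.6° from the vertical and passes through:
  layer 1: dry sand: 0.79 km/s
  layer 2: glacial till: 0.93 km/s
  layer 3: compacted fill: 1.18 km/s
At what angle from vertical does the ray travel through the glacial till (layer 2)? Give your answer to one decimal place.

Ray parameter p = sin 8.6° / 0.79 = 1.8929e-01 s/km.
sin θ_2 = p·V_2 = 1.8929e-01 × 0.93 = 0.1760.
θ_2 = arcsin 0.1760 = 10.14°.

10.1°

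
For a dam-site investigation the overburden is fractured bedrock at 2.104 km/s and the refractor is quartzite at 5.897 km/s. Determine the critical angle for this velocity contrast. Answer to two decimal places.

At critical incidence the refracted ray runs along the interface (θ₂ = 90°), so sin θ_c = V₁/V₂.
θ_c = arcsin(2.104/5.897) = arcsin 0.3568 = 20.90°.

20.90°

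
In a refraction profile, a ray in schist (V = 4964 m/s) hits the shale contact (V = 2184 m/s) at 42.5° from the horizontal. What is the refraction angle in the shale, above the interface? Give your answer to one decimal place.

Angle from the normal: 90° − 42.5° = 47.5°.
sin θ₁/V₁ = sin θ₂/V₂ ⇒ sin θ₂ = 2184·sin 47.5°/4964 = 2184·0.7373/4964 = 0.3244.
θ₂ = arcsin 0.3244 = 18.93° from the normal.
From the interface: 90° − 18.93° = 71.07°.

71.1°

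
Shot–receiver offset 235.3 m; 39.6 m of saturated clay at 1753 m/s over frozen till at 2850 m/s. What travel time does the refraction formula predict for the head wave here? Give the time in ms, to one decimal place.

118.2 ms

θ_c = arcsin(V₁/V₂) = arcsin(1753/2850) = 37.96°, cos θ_c = 0.7885.
Intercept time tᵢ = 2h cos θ_c / V₁ = 2·39.6·0.7885/1753 = 0.03562 s.
t = x/V₂ + tᵢ = 235.3/2850 + 0.03562 = 0.11818 s.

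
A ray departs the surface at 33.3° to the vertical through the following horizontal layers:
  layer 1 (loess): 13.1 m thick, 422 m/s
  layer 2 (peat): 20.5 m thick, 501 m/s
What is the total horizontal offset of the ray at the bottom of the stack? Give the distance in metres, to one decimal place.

Apply Snell's law at each interface; in layer i the horizontal offset is hᵢ·tan θᵢ.
Layer 1: θ = 33.30°; offset = 13.1·tan 33.30° = 8.605 m.
Layer 2: sin θ = 501·sin 33.3°/422 = 0.6518, θ = 40.68°; offset = 20.5·tan 40.68° = 17.619 m.
Summing the layer offsets gives 26.224 m.

26.2 m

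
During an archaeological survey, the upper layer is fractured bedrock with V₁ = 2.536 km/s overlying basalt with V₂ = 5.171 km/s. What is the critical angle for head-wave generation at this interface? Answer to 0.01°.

29.37°

At critical incidence the refracted ray runs along the interface (θ₂ = 90°), so sin θ_c = V₁/V₂.
θ_c = arcsin(2.536/5.171) = arcsin 0.4904 = 29.37°.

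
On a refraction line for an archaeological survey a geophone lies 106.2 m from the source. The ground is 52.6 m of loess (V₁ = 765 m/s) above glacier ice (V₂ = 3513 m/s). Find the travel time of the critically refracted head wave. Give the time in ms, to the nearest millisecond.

164 ms

θ_c = arcsin(V₁/V₂) = arcsin(765/3513) = 12.58°, cos θ_c = 0.9760.
Intercept time tᵢ = 2h cos θ_c / V₁ = 2·52.6·0.9760/765 = 0.13422 s.
t = x/V₂ + tᵢ = 106.2/3513 + 0.13422 = 0.16445 s.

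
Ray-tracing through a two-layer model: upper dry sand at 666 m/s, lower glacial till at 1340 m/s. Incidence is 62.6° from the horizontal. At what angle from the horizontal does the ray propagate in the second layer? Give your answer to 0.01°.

Angle from the normal: 90° − 62.6° = 27.4°.
Snell's law: sin θ₂ = (V₂/V₁)·sin θ₁ = (1340/666)·sin 27.4° = 0.9259.
θ₂ = sin⁻¹(0.9259) = 67.81° (from vertical).
From the interface: 90° − 67.81° = 22.19°.

22.19°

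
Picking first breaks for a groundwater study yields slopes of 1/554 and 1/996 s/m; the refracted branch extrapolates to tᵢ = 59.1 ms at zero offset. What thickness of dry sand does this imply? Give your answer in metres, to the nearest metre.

h = tᵢ·V₁·V₂ / (2·√(V₂²−V₁²)).
√(V₂²−V₁²) = √(996² − 554²) = 827.7 m/s.
h = 0.0591 s × 554 × 996 / (2 × 827.7) = 19.70 m.

20 m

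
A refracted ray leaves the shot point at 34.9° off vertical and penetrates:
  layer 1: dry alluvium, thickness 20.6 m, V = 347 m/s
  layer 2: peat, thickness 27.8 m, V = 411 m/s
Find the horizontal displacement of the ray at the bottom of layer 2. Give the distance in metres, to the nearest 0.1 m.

40.0 m

p = sin θ₁/V₁ = sin 34.9°/347 = 1.6488e-03 s/m is conserved through the stack.
Layer 1: θ = 34.90°; offset = 20.6·tan 34.90° = 14.371 m.
Layer 2: sin θ = p·411 = 0.6777 → θ = 42.66°; offset = 27.8·tan 42.66° = 25.619 m.
Summing the layer offsets gives 39.990 m.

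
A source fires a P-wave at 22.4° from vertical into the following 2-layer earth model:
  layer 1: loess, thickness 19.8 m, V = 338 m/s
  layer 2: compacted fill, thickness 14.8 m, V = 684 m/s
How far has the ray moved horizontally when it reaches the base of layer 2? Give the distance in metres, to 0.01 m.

Apply Snell's law at each interface; in layer i the horizontal offset is hᵢ·tan θᵢ.
Layer 1: θ = 22.40°; offset = 19.8·tan 22.40° = 8.1610 m.
Layer 2: sin θ = 684·sin 22.4°/338 = 0.7712, θ = 50.46°; offset = 14.8·tan 50.46° = 17.9272 m.
Total horizontal offset = 26.0881 m.

26.09 m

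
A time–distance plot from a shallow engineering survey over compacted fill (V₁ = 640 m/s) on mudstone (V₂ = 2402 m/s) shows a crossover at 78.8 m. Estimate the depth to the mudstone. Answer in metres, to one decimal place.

30.0 m

x_cross = 2h·√((V₂+V₁)/(V₂−V₁)) → h = x_cross / (2·√((V₂+V₁)/(V₂−V₁))).
√((V₂+V₁)/(V₂−V₁)) = √((2402+640)/(2402−640)) = 1.3139.
h = 78.8 / (2·1.3139) = 29.99 m.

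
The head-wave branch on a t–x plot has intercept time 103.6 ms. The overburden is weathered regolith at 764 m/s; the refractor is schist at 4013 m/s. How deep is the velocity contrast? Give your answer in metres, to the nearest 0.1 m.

40.3 m

h = tᵢ·V₁·V₂ / (2·√(V₂²−V₁²)).
√(V₂²−V₁²) = √(4013² − 764²) = 3939.6 m/s.
h = 0.1036 s × 764 × 4013 / (2 × 3939.6) = 40.31 m.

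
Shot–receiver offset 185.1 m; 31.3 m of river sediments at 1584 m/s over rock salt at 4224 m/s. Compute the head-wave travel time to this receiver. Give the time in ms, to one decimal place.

80.5 ms

t = x/V₂ + 2h·√(V₂²−V₁²)/(V₁V₂).
√(V₂²−V₁²) = √(4224²−1584²) = 3915.8 m/s; delay term = 2·31.3·3915.8/(1584·4224) = 0.03664 s.
t = 185.1/4224 + 0.03664 = 0.08046 s.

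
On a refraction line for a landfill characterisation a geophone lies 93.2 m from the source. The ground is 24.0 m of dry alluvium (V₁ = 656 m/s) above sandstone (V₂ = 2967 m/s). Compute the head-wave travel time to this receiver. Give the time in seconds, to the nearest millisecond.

t = x/V₂ + 2h·√(V₂²−V₁²)/(V₁V₂).
√(V₂²−V₁²) = √(2967²−656²) = 2893.6 m/s; delay term = 2·24.0·2893.6/(656·2967) = 0.07136 s.
t = 93.2/2967 + 0.07136 = 0.10277 s.

0.103 s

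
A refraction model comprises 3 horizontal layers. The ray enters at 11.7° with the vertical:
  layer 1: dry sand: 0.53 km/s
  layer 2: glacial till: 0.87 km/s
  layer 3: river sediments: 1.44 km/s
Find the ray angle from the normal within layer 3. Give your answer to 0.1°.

33.4°

Ray parameter p = sin 11.7° / 0.53 = 3.8262e-01 s/km.
sin θ_3 = p·V_3 = 3.8262e-01 × 1.44 = 0.5510.
θ_3 = 33.43° from the vertical.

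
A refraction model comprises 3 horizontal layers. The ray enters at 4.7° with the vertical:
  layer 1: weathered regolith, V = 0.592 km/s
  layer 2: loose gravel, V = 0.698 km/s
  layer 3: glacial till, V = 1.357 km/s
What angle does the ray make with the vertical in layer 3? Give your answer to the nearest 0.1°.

Snell's law across each interface conserves sin θ / V, so sin θ_3 = V_3·sin θ₁/V₁.
sin θ_3 = 1.357 × sin 4.7° / 0.592 = 0.1878.
θ_3 = 10.83° from the vertical.

10.8°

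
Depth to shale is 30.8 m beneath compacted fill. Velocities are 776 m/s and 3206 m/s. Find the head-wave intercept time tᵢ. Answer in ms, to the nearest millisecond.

θ_c = arcsin(V₁/V₂) = arcsin(776/3206) = 14.01°; cos θ_c = 0.9703.
tᵢ = 2h·cos θ_c / V₁ = 2·30.8·0.9703 / 776 = 0.07702 s.

77 ms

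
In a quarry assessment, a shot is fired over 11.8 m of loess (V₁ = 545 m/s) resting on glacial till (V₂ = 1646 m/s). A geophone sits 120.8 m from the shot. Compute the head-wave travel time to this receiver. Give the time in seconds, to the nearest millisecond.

0.114 s

t = x/V₂ + 2h·√(V₂²−V₁²)/(V₁V₂).
√(V₂²−V₁²) = √(1646²−545²) = 1553.2 m/s; delay term = 2·11.8·1553.2/(545·1646) = 0.04086 s.
t = 120.8/1646 + 0.04086 = 0.11425 s.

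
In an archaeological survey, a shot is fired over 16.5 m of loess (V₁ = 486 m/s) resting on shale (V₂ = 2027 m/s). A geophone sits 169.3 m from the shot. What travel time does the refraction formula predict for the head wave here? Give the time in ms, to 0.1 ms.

t = x/V₂ + 2h·√(V₂²−V₁²)/(V₁V₂).
√(V₂²−V₁²) = √(2027²−486²) = 1967.9 m/s; delay term = 2·16.5·1967.9/(486·2027) = 0.06592 s.
t = 169.3/2027 + 0.06592 = 0.14944 s.

149.4 ms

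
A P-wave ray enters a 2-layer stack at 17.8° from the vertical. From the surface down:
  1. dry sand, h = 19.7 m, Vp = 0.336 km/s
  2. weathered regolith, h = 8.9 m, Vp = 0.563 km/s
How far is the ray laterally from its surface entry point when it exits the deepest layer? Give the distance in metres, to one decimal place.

Ray parameter p = sin 17.8° / 0.336 km/s = 9.0981e-01 s/km.
Layer 1: θ = 17.80°; offset = 19.7·tan 17.80° = 6.325 m.
Layer 2: sin θ = p·0.563 = 0.5122 → θ = 30.81°; offset = 8.9·tan 30.81° = 5.308 m.
Total horizontal offset = 11.633 m.

11.6 m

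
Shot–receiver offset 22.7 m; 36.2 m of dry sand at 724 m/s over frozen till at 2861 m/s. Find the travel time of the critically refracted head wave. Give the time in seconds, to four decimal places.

0.1047 s

θ_c = arcsin(V₁/V₂) = arcsin(724/2861) = 14.66°, cos θ_c = 0.9675.
Intercept time tᵢ = 2h cos θ_c / V₁ = 2·36.2·0.9675/724 = 0.09675 s.
t = x/V₂ + tᵢ = 22.7/2861 + 0.09675 = 0.10468 s.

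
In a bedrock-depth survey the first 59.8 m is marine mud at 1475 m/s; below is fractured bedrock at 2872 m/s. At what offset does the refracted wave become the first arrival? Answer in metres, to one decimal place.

θ_c = arcsin(1475/2872) = 30.90°, so cos θ_c = 0.8580 and tᵢ = 2h cos θ_c/V₁ = 0.0696 s.
At crossover x/V₁ = x/V₂ + tᵢ ⇒ x = tᵢ/(1/V₁ − 1/V₂) = 0.06957/(6.7797e-04 − 3.4819e-04) = 210.97 m.

211.0 m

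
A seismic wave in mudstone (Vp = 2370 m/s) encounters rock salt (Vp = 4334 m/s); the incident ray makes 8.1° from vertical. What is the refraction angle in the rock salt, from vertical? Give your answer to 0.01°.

sin θ₁/V₁ = sin θ₂/V₂ ⇒ sin θ₂ = 4334·sin 8.1°/2370 = 4334·0.1409/2370 = 0.2577.
θ₂ = sin⁻¹(0.2577) = 14.93° (from vertical).

14.93°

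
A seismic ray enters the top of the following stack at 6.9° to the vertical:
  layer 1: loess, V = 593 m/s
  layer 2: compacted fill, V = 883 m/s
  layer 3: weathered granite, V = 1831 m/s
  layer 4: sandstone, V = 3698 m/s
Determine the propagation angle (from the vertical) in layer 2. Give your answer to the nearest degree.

10°

Snell's law across each interface conserves sin θ / V, so sin θ_2 = V_2·sin θ₁/V₁.
sin θ_2 = 883 × sin 6.9° / 593 = 0.1789.
θ_2 = 10.31° from the vertical.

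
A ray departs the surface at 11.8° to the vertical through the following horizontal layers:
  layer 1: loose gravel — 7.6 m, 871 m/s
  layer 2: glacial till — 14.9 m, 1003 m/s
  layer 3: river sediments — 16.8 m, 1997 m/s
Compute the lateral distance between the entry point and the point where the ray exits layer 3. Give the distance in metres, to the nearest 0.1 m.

Apply Snell's law at each interface; in layer i the horizontal offset is hᵢ·tan θᵢ.
Layer 1: θ = 11.80°; offset = 7.6·tan 11.80° = 1.588 m.
Layer 2: sin θ = 1003·sin 11.8°/871 = 0.2355, θ = 13.62°; offset = 14.9·tan 13.62° = 3.610 m.
Layer 3: sin θ = 1997·sin 11.8°/871 = 0.4689, θ = 27.96°; offset = 16.8·tan 27.96° = 8.918 m.
Σ offsets = 14.116 m.

14.1 m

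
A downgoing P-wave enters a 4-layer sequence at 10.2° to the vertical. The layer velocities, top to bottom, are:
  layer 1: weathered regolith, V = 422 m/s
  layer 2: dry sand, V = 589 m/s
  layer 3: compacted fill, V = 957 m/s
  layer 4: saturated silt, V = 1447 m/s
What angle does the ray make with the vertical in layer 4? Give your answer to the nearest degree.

Snell's law across each interface conserves sin θ / V, so sin θ_4 = V_4·sin θ₁/V₁.
sin θ_4 = 1447 × sin 10.2° / 422 = 0.6072.
θ_4 = 37.39° from the vertical.

37°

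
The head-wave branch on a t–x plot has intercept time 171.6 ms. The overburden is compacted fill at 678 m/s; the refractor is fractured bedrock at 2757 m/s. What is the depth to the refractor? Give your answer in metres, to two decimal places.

60.02 m

h = tᵢ·V₁·V₂ / (2·√(V₂²−V₁²)).
√(V₂²−V₁²) = √(2757² − 678²) = 2672.3 m/s.
h = 0.1716 s × 678 × 2757 / (2 × 2672.3) = 60.02 m.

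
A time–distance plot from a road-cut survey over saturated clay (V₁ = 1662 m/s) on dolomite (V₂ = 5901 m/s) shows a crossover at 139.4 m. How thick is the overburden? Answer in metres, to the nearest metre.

h = (x_cross/2)·√((V₂−V₁)/(V₂+V₁)).
(V₂−V₁)/(V₂+V₁) = (5901−1662)/(5901+1662) = 0.5605; √ = 0.7487.
h = (139.4/2)·0.7487 = 52.18 m.

52 m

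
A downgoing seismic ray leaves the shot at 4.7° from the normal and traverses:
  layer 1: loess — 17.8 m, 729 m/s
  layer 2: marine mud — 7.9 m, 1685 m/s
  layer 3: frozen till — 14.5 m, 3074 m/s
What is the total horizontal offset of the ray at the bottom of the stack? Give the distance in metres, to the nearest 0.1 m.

8.3 m

Apply Snell's law at each interface; in layer i the horizontal offset is hᵢ·tan θᵢ.
Layer 1: θ = 4.70°; offset = 17.8·tan 4.70° = 1.463 m.
Layer 2: sin θ = 1685·sin 4.7°/729 = 0.1894, θ = 10.92°; offset = 7.9·tan 10.92° = 1.524 m.
Layer 3: sin θ = 3074·sin 4.7°/729 = 0.3455, θ = 20.21°; offset = 14.5·tan 20.21° = 5.339 m.
Total horizontal offset = 8.326 m.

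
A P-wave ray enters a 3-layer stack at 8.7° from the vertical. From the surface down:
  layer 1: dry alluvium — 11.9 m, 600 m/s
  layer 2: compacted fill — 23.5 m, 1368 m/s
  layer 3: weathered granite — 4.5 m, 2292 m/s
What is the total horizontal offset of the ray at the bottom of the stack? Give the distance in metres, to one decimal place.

13.6 m

Ray parameter p = sin 8.7° / 600 m/s = 2.5210e-04 s/m.
Layer 1: θ = 8.70°; offset = 11.9·tan 8.70° = 1.821 m.
Layer 2: sin θ = p·1368 = 0.3449 → θ = 20.17°; offset = 23.5·tan 20.17° = 8.634 m.
Layer 3: sin θ = p·2292 = 0.5778 → θ = 35.30°; offset = 4.5·tan 35.30° = 3.186 m.
Σ offsets = 13.641 m.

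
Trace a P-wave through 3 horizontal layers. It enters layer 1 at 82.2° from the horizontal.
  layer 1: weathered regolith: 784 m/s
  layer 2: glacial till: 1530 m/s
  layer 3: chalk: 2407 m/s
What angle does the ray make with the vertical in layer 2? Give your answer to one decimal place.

15.4°

From the normal: θ₁ = 90° − 82.2° = 7.8°.
Ray parameter p = sin 7.8° / 784 = 1.7311e-04 s/m.
sin θ_2 = p·V_2 = 1.7311e-04 × 1530 = 0.2649.
θ_2 = 15.36° from the vertical.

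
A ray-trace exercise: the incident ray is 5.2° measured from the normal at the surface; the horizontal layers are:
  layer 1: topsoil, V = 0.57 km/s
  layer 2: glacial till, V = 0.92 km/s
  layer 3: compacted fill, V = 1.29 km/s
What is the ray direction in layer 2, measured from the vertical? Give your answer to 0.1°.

8.4°

Ray parameter p = sin 5.2° / 0.57 = 1.5900e-01 s/km.
sin θ_2 = p·V_2 = 1.5900e-01 × 0.92 = 0.1463.
θ_2 = arcsin 0.1463 = 8.41°.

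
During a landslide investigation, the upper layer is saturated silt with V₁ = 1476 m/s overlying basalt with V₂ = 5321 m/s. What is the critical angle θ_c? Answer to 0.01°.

16.10°

At critical incidence the refracted ray runs along the interface (θ₂ = 90°), so sin θ_c = V₁/V₂.
θ_c = arcsin(1476/5321) = arcsin 0.2774 = 16.10°.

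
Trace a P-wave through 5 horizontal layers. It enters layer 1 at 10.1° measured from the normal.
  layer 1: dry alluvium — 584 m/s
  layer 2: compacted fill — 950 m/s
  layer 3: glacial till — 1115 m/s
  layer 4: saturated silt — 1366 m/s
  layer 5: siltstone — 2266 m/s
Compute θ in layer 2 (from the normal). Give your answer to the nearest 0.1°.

Ray parameter p = sin 10.1° / 584 = 3.0029e-04 s/m.
sin θ_2 = p·V_2 = 3.0029e-04 × 950 = 0.2853.
θ_2 = 16.58° from the vertical.

16.6°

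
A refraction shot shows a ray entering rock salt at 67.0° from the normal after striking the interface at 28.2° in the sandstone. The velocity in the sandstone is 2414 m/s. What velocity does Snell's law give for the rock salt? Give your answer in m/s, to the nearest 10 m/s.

Snell's law: sin 28.2°/V₁ = sin 67.0°/V₂.
V₂ = V₁·sin 67.0°/sin 28.2° = 2414 × 1.9479 = 4702.35 m/s.

4700 m/s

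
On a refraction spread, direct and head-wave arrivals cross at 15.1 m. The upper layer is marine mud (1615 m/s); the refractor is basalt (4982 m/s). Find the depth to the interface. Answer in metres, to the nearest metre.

5 m

x_cross = 2h·√((V₂+V₁)/(V₂−V₁)) → h = x_cross / (2·√((V₂+V₁)/(V₂−V₁))).
√((V₂+V₁)/(V₂−V₁)) = √((4982+1615)/(4982−1615)) = 1.3998.
h = 15.1 / (2·1.3998) = 5.39 m.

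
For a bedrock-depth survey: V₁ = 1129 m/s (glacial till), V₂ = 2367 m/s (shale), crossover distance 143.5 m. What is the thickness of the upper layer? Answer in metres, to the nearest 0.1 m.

42.7 m

h = (x_cross/2)·√((V₂−V₁)/(V₂+V₁)).
(V₂−V₁)/(V₂+V₁) = (2367−1129)/(2367+1129) = 0.3541; √ = 0.5951.
h = (143.5/2)·0.5951 = 42.70 m.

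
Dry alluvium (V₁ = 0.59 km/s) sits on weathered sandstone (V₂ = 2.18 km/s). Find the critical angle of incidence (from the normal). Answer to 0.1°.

At critical incidence the refracted ray runs along the interface (θ₂ = 90°), so sin θ_c = V₁/V₂.
θ_c = arcsin(0.59/2.18) = arcsin 0.2706 = 15.70°.

15.7°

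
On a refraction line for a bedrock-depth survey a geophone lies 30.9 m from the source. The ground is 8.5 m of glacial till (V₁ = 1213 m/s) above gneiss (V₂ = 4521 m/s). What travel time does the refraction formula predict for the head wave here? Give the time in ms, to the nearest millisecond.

20 ms

θ_c = arcsin(V₁/V₂) = arcsin(1213/4521) = 15.56°, cos θ_c = 0.9633.
Intercept time tᵢ = 2h cos θ_c / V₁ = 2·8.5·0.9633/1213 = 0.01350 s.
t = x/V₂ + tᵢ = 30.9/4521 + 0.01350 = 0.02034 s.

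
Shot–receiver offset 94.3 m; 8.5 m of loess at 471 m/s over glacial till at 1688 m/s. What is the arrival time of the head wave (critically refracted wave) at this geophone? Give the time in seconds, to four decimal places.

t = x/V₂ + 2h·√(V₂²−V₁²)/(V₁V₂).
√(V₂²−V₁²) = √(1688²−471²) = 1621.0 m/s; delay term = 2·8.5·1621.0/(471·1688) = 0.03466 s.
t = 94.3/1688 + 0.03466 = 0.09052 s.

0.0905 s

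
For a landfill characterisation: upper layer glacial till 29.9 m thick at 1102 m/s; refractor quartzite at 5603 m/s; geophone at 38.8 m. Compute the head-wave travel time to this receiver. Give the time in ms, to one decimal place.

60.1 ms

t = x/V₂ + 2h·√(V₂²−V₁²)/(V₁V₂).
√(V₂²−V₁²) = √(5603²−1102²) = 5493.6 m/s; delay term = 2·29.9·5493.6/(1102·5603) = 0.05321 s.
t = 38.8/5603 + 0.05321 = 0.06013 s.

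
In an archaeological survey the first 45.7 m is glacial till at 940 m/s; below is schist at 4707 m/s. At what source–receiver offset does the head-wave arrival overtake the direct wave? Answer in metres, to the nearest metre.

θ_c = arcsin(940/4707) = 11.52°, so cos θ_c = 0.9799 and tᵢ = 2h cos θ_c/V₁ = 0.0953 s.
At crossover x/V₁ = x/V₂ + tᵢ ⇒ x = tᵢ/(1/V₁ − 1/V₂) = 0.09528/(1.0638e-03 − 2.1245e-04) = 111.91 m.

112 m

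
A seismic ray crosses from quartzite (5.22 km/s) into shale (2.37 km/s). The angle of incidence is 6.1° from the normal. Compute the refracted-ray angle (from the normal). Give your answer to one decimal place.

2.8°

Snell's law: sin θ₂ = (V₂/V₁)·sin θ₁ = (2.37/5.22)·sin 6.1° = 0.0482.
θ₂ = arcsin 0.0482 = 2.77° from the normal.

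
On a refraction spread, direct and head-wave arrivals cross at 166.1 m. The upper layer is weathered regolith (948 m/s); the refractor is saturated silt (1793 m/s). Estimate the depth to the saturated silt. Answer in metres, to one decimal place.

x_cross = 2h·√((V₂+V₁)/(V₂−V₁)) → h = x_cross / (2·√((V₂+V₁)/(V₂−V₁))).
√((V₂+V₁)/(V₂−V₁)) = √((1793+948)/(1793−948)) = 1.8011.
h = 166.1 / (2·1.8011) = 46.11 m.

46.1 m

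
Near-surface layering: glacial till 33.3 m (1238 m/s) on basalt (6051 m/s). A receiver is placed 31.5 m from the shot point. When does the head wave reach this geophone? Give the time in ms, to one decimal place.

57.9 ms

θ_c = arcsin(V₁/V₂) = arcsin(1238/6051) = 11.81°, cos θ_c = 0.9788.
Intercept time tᵢ = 2h cos θ_c / V₁ = 2·33.3·0.9788/1238 = 0.05266 s.
t = x/V₂ + tᵢ = 31.5/6051 + 0.05266 = 0.05786 s.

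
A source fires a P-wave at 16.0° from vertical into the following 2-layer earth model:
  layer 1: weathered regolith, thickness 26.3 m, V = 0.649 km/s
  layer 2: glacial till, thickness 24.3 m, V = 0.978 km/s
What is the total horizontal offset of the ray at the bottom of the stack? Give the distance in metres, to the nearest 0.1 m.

Apply Snell's law at each interface; in layer i the horizontal offset is hᵢ·tan θᵢ.
Layer 1: θ = 16.00°; offset = 26.3·tan 16.00° = 7.541 m.
Layer 2: sin θ = 0.978·sin 16.0°/0.649 = 0.4154, θ = 24.54°; offset = 24.3·tan 24.54° = 11.096 m.
Σ offsets = 18.637 m.

18.6 m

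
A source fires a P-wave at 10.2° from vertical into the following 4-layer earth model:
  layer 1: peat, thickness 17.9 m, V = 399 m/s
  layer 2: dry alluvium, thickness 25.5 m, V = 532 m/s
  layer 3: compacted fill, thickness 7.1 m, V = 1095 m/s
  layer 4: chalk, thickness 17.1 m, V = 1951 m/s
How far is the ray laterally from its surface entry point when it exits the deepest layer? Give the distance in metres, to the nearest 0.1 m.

43.0 m

p = sin θ₁/V₁ = sin 10.2°/399 = 4.4382e-04 s/m is conserved through the stack.
Layer 1: θ = 10.20°; offset = 17.9·tan 10.20° = 3.221 m.
Layer 2: sin θ = p·532 = 0.2361 → θ = 13.66°; offset = 25.5·tan 13.66° = 6.196 m.
Layer 3: sin θ = p·1095 = 0.4860 → θ = 29.08°; offset = 7.1·tan 29.08° = 3.948 m.
Layer 4: sin θ = p·1951 = 0.8659 → θ = 59.99°; offset = 17.1·tan 59.99° = 29.600 m.
Summing the layer offsets gives 42.965 m.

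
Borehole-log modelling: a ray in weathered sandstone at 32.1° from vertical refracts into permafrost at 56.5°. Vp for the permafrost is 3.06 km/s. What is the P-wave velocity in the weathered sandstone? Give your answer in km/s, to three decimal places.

1.950 km/s

Snell's law: sin 32.1°/V₁ = sin 56.5°/V₂.
V₁ = V₂·sin 32.1°/sin 56.5° = 3.06 × 0.6373 = 1.950 km/s.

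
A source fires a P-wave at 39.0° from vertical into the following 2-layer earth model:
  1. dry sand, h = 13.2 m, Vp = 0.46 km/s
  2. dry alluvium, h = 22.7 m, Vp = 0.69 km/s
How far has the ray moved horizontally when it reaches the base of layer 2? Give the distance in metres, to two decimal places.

75.62 m

Ray parameter p = sin 39.0° / 0.46 km/s = 1.3681e+00 s/km.
Layer 1: θ = 39.00°; offset = 13.2·tan 39.00° = 10.6891 m.
Layer 2: sin θ = p·0.69 = 0.9440 → θ = 70.73°; offset = 22.7·tan 70.73° = 64.9342 m.
Total horizontal offset = 75.6234 m.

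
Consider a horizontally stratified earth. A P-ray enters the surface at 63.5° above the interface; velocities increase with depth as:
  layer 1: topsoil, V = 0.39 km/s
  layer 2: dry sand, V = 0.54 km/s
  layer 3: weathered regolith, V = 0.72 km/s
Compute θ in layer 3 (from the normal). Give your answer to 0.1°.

55.5°

From the normal: θ₁ = 90° − 63.5° = 26.5°.
Ray parameter p = sin 26.5° / 0.39 = 1.1441e+00 s/km.
sin θ_3 = p·V_3 = 1.1441e+00 × 0.72 = 0.8237.
θ_3 = arcsin 0.8237 = 55.46°.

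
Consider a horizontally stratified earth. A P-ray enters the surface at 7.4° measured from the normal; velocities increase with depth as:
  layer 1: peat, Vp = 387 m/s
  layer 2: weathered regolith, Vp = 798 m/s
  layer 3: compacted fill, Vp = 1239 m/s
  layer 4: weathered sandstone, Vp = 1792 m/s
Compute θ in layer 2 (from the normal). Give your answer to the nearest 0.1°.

15.4°

Snell's law across each interface conserves sin θ / V, so sin θ_2 = V_2·sin θ₁/V₁.
sin θ_2 = 798 × sin 7.4° / 387 = 0.2656.
θ_2 = 15.40° from the vertical.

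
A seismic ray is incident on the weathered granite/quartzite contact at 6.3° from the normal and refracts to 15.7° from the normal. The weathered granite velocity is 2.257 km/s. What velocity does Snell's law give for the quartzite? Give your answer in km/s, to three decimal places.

Snell's law: sin 6.3°/V₁ = sin 15.7°/V₂.
V₂ = V₁·sin 15.7°/sin 6.3° = 2.257 × 2.4660 = 5.566 km/s.

5.566 km/s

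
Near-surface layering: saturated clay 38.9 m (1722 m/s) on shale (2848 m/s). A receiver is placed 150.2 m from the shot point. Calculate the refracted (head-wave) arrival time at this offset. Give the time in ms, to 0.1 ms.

88.7 ms

θ_c = arcsin(V₁/V₂) = arcsin(1722/2848) = 37.20°, cos θ_c = 0.7965.
Intercept time tᵢ = 2h cos θ_c / V₁ = 2·38.9·0.7965/1722 = 0.03599 s.
t = x/V₂ + tᵢ = 150.2/2848 + 0.03599 = 0.08872 s.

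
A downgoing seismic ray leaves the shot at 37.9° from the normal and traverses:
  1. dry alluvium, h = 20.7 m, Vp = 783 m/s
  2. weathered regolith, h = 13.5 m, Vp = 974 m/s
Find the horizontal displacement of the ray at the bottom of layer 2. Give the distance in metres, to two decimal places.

32.11 m

p = sin θ₁/V₁ = sin 37.9°/783 = 7.8453e-04 s/m is conserved through the stack.
Layer 1: θ = 37.90°; offset = 20.7·tan 37.90° = 16.1145 m.
Layer 2: sin θ = p·974 = 0.7641 → θ = 49.83°; offset = 13.5·tan 49.83° = 15.9919 m.
Σ offsets = 32.1064 m.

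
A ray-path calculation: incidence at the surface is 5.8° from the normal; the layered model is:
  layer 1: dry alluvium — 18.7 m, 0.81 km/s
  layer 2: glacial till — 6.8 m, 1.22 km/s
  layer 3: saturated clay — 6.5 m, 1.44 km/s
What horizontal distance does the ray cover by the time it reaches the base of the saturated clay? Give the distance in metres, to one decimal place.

4.1 m

Ray parameter p = sin 5.8° / 0.81 km/s = 1.2476e-01 s/km.
Layer 1: θ = 5.80°; offset = 18.7·tan 5.80° = 1.899 m.
Layer 2: sin θ = p·1.22 = 0.1522 → θ = 8.75°; offset = 6.8·tan 8.75° = 1.047 m.
Layer 3: sin θ = p·1.44 = 0.1797 → θ = 10.35°; offset = 6.5·tan 10.35° = 1.187 m.
Summing the layer offsets gives 4.134 m.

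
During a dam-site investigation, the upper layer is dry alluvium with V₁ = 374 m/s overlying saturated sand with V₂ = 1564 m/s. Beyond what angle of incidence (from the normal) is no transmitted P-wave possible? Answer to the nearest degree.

14°

At critical incidence the refracted ray runs along the interface (θ₂ = 90°), so sin θ_c = V₁/V₂.
θ_c = arcsin(374/1564) = arcsin 0.2391 = 13.84°.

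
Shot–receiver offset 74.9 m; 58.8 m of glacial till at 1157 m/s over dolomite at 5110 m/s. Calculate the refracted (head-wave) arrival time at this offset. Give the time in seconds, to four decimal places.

0.1137 s

θ_c = arcsin(V₁/V₂) = arcsin(1157/5110) = 13.09°, cos θ_c = 0.9740.
Intercept time tᵢ = 2h cos θ_c / V₁ = 2·58.8·0.9740/1157 = 0.09900 s.
t = x/V₂ + tᵢ = 74.9/5110 + 0.09900 = 0.11366 s.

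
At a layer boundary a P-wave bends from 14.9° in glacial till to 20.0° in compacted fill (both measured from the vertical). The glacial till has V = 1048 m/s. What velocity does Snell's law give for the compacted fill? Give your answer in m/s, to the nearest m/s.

1394 m/s

Snell's law: sin 14.9°/V₁ = sin 20.0°/V₂.
V₂ = V₁·sin 20.0°/sin 14.9° = 1048 × 1.3301 = 1393.98 m/s.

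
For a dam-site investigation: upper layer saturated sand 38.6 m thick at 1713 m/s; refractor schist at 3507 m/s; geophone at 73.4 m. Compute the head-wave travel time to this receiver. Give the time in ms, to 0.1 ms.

60.3 ms

θ_c = arcsin(V₁/V₂) = arcsin(1713/3507) = 29.24°, cos θ_c = 0.8726.
Intercept time tᵢ = 2h cos θ_c / V₁ = 2·38.6·0.8726/1713 = 0.03933 s.
t = x/V₂ + tᵢ = 73.4/3507 + 0.03933 = 0.06025 s.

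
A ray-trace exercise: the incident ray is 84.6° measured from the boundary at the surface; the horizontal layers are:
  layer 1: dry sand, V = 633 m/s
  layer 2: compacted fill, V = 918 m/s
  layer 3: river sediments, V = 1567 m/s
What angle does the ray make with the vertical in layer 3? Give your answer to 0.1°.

From the normal: θ₁ = 90° − 84.6° = 5.4°.
Snell's law across each interface conserves sin θ / V, so sin θ_3 = V_3·sin θ₁/V₁.
sin θ_3 = 1567 × sin 5.4° / 633 = 0.2330.
θ_3 = 13.47° from the vertical.

13.5°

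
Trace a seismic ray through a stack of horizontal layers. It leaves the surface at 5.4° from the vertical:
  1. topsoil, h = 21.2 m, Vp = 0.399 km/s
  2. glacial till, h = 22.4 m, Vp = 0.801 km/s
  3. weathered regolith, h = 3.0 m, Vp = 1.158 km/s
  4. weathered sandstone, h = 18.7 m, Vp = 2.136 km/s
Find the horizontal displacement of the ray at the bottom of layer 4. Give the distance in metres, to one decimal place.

p = sin θ₁/V₁ = sin 5.4°/0.399 = 2.3586e-01 s/km is conserved through the stack.
Layer 1: θ = 5.40°; offset = 21.2·tan 5.40° = 2.004 m.
Layer 2: sin θ = p·0.801 = 0.1889 → θ = 10.89°; offset = 22.4·tan 10.89° = 4.310 m.
Layer 3: sin θ = p·1.158 = 0.2731 → θ = 15.85°; offset = 3.0·tan 15.85° = 0.852 m.
Layer 4: sin θ = p·2.136 = 0.5038 → θ = 30.25°; offset = 18.7·tan 30.25° = 10.906 m.
Summing the layer offsets gives 18.071 m.

18.1 m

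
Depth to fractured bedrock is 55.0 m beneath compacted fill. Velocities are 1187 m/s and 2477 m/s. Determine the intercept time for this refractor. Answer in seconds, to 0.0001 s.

0.0813 s

tᵢ = 2h·√(V₂²−V₁²)/(V₁V₂).
√(V₂²−V₁²) = √(2477²−1187²) = 2174.1 m/s.
tᵢ = 2·55.0·2174.1/(1187·2477) = 0.08134 s.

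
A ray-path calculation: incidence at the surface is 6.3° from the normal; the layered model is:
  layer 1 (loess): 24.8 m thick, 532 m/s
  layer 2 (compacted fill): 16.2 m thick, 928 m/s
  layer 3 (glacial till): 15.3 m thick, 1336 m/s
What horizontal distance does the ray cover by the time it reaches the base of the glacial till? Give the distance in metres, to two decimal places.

Ray parameter p = sin 6.3° / 532 m/s = 2.0627e-04 s/m.
Layer 1: θ = 6.30°; offset = 24.8·tan 6.30° = 2.7379 m.
Layer 2: sin θ = p·928 = 0.1914 → θ = 11.04°; offset = 16.2·tan 11.04° = 3.1594 m.
Layer 3: sin θ = p·1336 = 0.2756 → θ = 16.00°; offset = 15.3·tan 16.00° = 4.3861 m.
Σ offsets = 10.2834 m.

10.28 m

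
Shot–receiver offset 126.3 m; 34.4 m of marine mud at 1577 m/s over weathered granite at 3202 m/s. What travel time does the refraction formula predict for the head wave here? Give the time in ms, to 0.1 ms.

θ_c = arcsin(V₁/V₂) = arcsin(1577/3202) = 29.51°, cos θ_c = 0.8703.
Intercept time tᵢ = 2h cos θ_c / V₁ = 2·34.4·0.8703/1577 = 0.03797 s.
t = x/V₂ + tᵢ = 126.3/3202 + 0.03797 = 0.07741 s.

77.4 ms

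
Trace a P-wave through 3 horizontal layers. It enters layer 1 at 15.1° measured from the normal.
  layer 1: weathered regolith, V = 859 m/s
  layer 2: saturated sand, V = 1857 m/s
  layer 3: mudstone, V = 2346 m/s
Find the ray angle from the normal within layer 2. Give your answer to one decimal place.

34.3°

Ray parameter p = sin 15.1° / 859 = 3.0326e-04 s/m.
sin θ_2 = p·V_2 = 3.0326e-04 × 1857 = 0.5632.
θ_2 = arcsin 0.5632 = 34.27°.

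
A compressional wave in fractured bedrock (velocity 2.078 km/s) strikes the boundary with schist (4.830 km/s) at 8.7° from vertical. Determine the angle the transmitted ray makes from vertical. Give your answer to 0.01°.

Snell's law: sin θ₂ = (V₂/V₁)·sin θ₁ = (4.830/2.078)·sin 8.7° = 0.3516.
θ₂ = sin⁻¹(0.3516) = 20.58° (from vertical).

20.58°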